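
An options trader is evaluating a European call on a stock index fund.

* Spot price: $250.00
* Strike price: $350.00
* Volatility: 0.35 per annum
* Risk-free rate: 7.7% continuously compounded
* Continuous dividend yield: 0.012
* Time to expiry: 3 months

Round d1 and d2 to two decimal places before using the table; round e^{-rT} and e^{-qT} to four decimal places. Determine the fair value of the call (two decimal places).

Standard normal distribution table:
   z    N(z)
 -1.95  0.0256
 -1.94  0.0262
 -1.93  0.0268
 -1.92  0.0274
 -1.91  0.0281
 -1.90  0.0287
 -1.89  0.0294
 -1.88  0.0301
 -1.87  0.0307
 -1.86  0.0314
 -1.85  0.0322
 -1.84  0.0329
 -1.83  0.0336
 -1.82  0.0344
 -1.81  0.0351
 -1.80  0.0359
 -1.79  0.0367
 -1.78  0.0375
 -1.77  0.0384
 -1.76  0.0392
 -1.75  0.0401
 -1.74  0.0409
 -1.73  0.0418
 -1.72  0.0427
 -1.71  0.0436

σ√T = 0.35·√0.25 = 0.1750
d₁ = [ln(250/350) + (0.077 − 0.012 + ½·0.35²)·0.25] / (σ√T) = (-0.3365 + 0.0316) / 0.1750 = -1.7423 which rounds to -1.74
d₂ = -1.7423 − 0.1750 = -1.9173 which rounds to -1.92
e^(−qT) = e^(−0.012·0.25) = 0.9970;  e^(−rT) = e^(−0.077·0.25) = 0.9809
C = 250·0.9970·N(-1.74) − 350·0.9809·N(-1.92) = 250·0.9970·0.0409 − 350·0.9809·0.0274 = 10.1943 − 9.4068 = 0.7875

$0.79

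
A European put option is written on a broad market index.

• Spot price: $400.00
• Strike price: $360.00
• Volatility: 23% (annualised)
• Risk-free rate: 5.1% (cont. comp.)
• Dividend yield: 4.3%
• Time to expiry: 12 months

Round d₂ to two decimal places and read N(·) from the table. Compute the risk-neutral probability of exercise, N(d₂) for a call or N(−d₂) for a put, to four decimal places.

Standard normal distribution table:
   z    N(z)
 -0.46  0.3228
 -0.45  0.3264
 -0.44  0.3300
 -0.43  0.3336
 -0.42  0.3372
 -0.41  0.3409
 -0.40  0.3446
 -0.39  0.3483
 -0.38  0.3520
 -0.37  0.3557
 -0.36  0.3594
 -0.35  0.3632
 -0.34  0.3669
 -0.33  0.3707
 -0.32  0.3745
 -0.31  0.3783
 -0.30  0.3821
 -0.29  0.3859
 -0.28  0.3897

σ√T = 0.23·√1 = 0.2300
d₁ = [ln(400/360) + (0.051 − 0.043 + ½·0.23²)·1] / (σ√T) = (0.1054 + 0.0345) / 0.2300 = 0.6079 ≈ 0.61
d₂ = 0.6079 − 0.2300 = 0.3779 ≈ 0.38
Pr(exercise) under Q = N(−d₂) = N(-0.38) = 0.3520

0.3520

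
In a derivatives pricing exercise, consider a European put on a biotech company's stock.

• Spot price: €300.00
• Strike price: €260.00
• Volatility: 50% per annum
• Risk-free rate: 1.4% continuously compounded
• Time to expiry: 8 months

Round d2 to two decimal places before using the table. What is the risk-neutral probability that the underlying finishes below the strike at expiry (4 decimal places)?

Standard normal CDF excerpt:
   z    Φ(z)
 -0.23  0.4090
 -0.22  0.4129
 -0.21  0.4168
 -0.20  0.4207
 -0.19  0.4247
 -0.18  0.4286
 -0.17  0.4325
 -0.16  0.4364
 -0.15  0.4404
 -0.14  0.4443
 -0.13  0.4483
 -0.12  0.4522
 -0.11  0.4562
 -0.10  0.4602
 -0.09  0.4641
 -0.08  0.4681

σ√T = 0.5 × 0.8165 = 0.4082
ln(S/K) + (r + σ²/2)T = ln(300/260) + (0.014 + 0.5²/2)·0.6667 = 0.1431 + 0.0927 = 0.2358
d₁ = 0.2358 / 0.4082 = 0.5775 ≈ 0.58
d₂ = d₁ − σ√T = 0.5775 − 0.4082 = 0.1693 ≈ 0.17
Pr(exercise) under Q = N(−d₂) = N(-0.17) = 0.4325

0.4325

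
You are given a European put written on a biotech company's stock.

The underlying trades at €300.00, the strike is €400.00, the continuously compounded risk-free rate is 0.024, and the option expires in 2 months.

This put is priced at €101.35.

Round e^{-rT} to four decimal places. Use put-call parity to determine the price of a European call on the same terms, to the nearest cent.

e^(−rT) = e^(−0.024·0.1667) = 0.9960
Put-call parity: C − P = S − K·e^(−rT) = 300 − 400·0.9960 = 300 − 398.4000 = -98.4000
C = P + (C − P) = 101.35 + (-98.4000) = 2.9500

€2.95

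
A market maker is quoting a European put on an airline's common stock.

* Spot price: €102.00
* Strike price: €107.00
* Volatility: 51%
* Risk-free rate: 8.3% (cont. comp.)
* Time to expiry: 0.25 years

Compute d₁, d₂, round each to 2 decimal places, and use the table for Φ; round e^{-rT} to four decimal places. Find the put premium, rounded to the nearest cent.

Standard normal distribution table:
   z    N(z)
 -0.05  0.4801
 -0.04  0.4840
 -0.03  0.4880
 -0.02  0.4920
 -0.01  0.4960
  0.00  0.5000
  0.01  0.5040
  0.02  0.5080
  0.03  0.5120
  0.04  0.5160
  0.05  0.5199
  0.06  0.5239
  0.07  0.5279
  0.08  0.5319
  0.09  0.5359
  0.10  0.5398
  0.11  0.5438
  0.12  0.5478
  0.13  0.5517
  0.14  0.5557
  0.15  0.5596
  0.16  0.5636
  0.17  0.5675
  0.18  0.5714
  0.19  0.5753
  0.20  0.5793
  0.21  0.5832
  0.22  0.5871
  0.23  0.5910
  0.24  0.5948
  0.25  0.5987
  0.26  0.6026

€11.76

σ√T = 0.51 × 0.5000 = 0.2550
ln(S/K) + (r + σ²/2)T = ln(102/107) + (0.083 + 0.51²/2)·0.25 = -0.0479 + 0.0533 = 0.0054
d₁ = 0.0054 / 0.2550 = 0.0212 ⇒ 0.02
d₂ = d₁ − σ√T = 0.0212 − 0.2550 = -0.2338 ⇒ -0.23
exp(−rT) = exp(−0.083·0.25) = 0.9795
N(−d₂) = N(0.23) = 0.5910;  N(−d₁) = N(-0.02) = 0.4920
P = 107·0.9795·0.5910 − 102·0.4920 = 61.9406 − 50.1840 = 11.7566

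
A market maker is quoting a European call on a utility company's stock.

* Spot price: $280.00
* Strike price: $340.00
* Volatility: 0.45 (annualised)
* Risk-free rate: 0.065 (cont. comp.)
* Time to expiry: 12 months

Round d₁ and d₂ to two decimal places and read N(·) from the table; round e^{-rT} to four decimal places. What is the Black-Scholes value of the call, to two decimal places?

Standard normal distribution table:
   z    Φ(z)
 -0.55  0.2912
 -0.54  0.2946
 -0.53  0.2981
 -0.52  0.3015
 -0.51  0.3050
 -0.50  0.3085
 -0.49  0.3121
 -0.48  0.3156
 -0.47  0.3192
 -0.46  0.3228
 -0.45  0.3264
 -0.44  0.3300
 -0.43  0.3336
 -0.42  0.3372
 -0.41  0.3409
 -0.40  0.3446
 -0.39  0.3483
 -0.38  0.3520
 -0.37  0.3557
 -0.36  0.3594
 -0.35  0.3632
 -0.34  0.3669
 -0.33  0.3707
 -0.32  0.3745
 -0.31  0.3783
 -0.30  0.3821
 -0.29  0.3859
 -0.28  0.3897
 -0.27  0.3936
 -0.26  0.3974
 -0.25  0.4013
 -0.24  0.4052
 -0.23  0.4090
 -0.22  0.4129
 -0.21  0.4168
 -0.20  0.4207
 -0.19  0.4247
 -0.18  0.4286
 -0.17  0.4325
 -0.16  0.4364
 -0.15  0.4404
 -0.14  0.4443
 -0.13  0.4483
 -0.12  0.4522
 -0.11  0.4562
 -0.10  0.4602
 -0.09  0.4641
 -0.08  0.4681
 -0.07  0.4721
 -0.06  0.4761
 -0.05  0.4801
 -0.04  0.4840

T = 1;  σ√T = 0.4500
ln(S/K) + (r + σ²/2)T = ln(280/340) + (0.065 + 0.45²/2)·1 = -0.1942 + 0.1663 = -0.0279
d₁ = -0.0279 / 0.4500 = -0.0620 → -0.06
d₂ = d₁ − σ√T = -0.0620 − 0.4500 = -0.5120 → -0.51
e^(−rT) = e^(−0.065·1) = 0.9371
C = 280·N(-0.06) − 340·0.9371·N(-0.51) = 280·0.4761 − 340·0.9371·0.3050 = 133.3080 − 97.1773 = 36.1307

$36.13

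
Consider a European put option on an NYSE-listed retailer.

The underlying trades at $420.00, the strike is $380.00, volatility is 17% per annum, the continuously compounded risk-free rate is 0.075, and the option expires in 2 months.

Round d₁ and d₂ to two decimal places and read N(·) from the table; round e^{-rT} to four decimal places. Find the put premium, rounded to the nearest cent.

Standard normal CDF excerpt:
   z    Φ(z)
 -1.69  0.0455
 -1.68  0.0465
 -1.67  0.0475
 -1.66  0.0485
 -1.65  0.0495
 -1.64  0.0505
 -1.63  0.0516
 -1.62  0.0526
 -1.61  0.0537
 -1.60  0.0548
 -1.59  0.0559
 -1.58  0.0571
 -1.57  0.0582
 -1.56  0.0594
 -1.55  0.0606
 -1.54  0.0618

T = 0.1667;  σ√T = 0.0694
d₁ = [ln(420/380) + (0.075 + 0.17²/2)·0.1667] / 0.0694 = [0.1001 + 0.0149] / 0.0694 = 1.6569 → 1.66
d₂ = d₁ − σ√T = 1.6569 − 0.0694 = 1.5875 → 1.59
exp(−rT) = exp(−0.075·0.1667) = 0.9876
N(−d₂) = N(-1.59) = 0.0559;  N(−d₁) = N(-1.66) = 0.0485
P = 380·0.9876·0.0559 − 420·0.0485 = 20.9786 − 20.3700 = 0.6086

$0.61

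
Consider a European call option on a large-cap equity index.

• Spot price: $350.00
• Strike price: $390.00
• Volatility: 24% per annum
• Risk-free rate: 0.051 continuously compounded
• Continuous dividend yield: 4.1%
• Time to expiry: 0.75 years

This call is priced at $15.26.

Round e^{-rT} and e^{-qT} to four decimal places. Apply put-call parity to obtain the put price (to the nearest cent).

$51.24

exp(−qT) = exp(−0.041·0.75) = 0.9697;  exp(−rT) = exp(−0.051·0.75) = 0.9625
Put-call parity: C − P = S·e^(−qT) − K·e^(−rT) = 350·0.9697 − 390·0.9625 = 339.3950 − 375.3750 = -35.9800
P = C − (C − P) = 15.26 − (-35.9800) = 51.2400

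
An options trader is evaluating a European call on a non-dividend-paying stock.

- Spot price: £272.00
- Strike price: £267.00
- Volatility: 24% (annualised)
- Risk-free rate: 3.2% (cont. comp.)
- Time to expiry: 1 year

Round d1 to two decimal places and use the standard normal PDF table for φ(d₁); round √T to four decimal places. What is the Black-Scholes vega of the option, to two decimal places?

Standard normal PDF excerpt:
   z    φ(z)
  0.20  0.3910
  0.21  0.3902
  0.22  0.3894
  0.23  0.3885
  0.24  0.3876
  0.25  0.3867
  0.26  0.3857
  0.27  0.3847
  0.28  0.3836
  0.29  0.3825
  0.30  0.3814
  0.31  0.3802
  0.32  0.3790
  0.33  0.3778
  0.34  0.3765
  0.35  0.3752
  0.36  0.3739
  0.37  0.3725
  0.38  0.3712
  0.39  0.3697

102.76

T = 1;  σ√T = 0.2400
d₁ = [ln(272/267) + (0.032 + 0.24²/2)·1] / 0.2400 = [0.0186 + 0.0608] / 0.2400 = 0.3306 which rounds to 0.33
√T = √1 = 1.0000
φ(d₁) = φ(0.33) = 0.3778
vega = S·φ(d₁)·√T = 272·0.3778·1.0000 = 102.7616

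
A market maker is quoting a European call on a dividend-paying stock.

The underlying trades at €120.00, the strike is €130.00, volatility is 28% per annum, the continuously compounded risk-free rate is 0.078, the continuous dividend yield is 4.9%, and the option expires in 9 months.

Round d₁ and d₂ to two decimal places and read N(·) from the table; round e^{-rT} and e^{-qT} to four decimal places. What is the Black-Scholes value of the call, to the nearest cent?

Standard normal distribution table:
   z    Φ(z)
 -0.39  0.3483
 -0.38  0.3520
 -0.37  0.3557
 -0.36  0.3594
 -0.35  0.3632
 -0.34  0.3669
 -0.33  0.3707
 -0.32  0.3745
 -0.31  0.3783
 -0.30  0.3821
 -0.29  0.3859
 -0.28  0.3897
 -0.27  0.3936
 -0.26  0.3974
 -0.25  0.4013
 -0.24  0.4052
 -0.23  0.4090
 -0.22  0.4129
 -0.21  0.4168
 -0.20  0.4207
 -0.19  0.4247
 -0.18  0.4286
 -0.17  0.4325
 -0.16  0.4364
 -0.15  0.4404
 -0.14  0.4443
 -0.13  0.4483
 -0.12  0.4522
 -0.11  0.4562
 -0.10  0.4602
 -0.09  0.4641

€8.24

T = 0.75;  σ√T = 0.2425
d₁ = [ln(120/130) + (0.078 − 0.049 + 0.28²/2)·0.75] / 0.2425 = [-0.0800 + 0.0512] / 0.2425 = -0.1192 ≈ -0.12
d₂ = d₁ − σ√T = -0.1192 − 0.2425 = -0.3616 ≈ -0.36
e^(−qT) = e^(−0.049·0.75) = 0.9639;  e^(−rT) = e^(−0.078·0.75) = 0.9432
C = 120·0.9639·N(-0.12) − 130·0.9432·N(-0.36) = 120·0.9639·0.4522 − 130·0.9432·0.3594 = 52.3051 − 44.0682 = 8.2369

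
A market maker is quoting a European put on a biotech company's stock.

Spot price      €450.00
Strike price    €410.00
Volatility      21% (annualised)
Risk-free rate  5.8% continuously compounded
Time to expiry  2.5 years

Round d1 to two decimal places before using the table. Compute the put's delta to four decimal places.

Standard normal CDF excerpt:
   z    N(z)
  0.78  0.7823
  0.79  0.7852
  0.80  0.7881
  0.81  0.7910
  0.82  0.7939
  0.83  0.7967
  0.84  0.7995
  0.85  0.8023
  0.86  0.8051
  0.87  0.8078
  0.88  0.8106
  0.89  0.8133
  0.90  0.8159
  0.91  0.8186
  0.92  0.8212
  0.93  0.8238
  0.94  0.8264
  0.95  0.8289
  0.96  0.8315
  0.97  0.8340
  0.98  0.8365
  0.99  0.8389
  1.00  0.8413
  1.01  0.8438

σ√T = 0.21 × 1.5811 = 0.3320
d₁ = [ln(450/410) + (0.058 + ½·0.21²)·2.5] / (σ√T) = (0.0931 + 0.2001) / 0.3320 = 0.8831 ≈ 0.88
N(d₁) = N(0.88) = 0.8106
Δ_put = N(d₁) − 1 = 0.8106 − 1 = -0.1894

-0.1894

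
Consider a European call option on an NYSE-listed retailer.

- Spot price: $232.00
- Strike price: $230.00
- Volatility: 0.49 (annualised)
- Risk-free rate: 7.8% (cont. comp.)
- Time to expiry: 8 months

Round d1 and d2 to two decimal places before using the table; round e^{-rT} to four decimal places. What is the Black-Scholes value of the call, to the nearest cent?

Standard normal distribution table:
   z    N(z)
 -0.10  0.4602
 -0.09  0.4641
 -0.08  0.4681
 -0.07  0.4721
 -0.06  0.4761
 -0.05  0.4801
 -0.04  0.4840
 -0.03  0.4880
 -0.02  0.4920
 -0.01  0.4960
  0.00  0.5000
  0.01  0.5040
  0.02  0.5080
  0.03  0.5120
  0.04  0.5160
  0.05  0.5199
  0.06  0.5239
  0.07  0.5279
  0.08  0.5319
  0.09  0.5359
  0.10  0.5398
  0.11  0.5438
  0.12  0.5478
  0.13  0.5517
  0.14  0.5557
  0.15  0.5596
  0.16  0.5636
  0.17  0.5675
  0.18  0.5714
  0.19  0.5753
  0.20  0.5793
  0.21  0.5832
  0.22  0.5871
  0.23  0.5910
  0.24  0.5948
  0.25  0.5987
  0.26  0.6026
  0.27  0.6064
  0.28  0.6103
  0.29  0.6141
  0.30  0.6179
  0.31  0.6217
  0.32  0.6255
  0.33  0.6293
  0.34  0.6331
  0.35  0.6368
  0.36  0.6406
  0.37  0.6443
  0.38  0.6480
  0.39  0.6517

$42.91

σ√T = 0.49·√0.6667 = 0.4001
d₁ = [ln(232/230) + (0.078 + 0.49²/2)·0.6667] / 0.4001 = [0.0087 + 0.1320] / 0.4001 = 0.3517 ⇒ 0.35
d₂ = d₁ − σ√T = 0.3517 − 0.4001 = -0.0484 ⇒ -0.05
e^(−rT) = e^(−0.078·0.6667) = 0.9493
N(d₁) = N(0.35) = 0.6368;  N(d₂) = N(-0.05) = 0.4801
C = 232·0.6368 − 230·0.9493·0.4801 = 147.7376 − 104.8246 = 42.9130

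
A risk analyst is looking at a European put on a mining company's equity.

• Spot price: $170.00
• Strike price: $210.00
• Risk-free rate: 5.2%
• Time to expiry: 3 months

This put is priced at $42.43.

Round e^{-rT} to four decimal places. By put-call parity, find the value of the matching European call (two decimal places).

e^(−rT) = e^(−0.052·0.25) = 0.9871
Put-call parity: C − P = S − K·e^(−rT) = 170 − 210·0.9871 = 170 − 207.2910 = -37.2910
C = P + (C − P) = 42.43 + (-37.2910) = 5.1390

$5.14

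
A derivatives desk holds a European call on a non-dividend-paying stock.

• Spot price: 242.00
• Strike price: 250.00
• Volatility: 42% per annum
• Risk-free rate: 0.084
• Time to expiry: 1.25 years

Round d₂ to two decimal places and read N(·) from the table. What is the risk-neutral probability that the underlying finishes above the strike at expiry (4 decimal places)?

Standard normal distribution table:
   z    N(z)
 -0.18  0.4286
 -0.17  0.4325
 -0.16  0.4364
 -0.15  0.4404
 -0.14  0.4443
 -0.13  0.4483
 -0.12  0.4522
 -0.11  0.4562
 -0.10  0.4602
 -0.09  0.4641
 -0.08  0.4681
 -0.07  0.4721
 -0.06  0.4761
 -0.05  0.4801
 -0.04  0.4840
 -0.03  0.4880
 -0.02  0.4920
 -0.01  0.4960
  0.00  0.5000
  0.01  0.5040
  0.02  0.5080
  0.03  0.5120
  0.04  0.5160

0.4681

T = 1.25;  σ√T = 0.4696
d₁ = [ln(242/250) + (0.084 + 0.42²/2)·1.25] / 0.4696 = [-0.0325 + 0.2152] / 0.4696 = 0.3891 → 0.39
d₂ = d₁ − σ√T = 0.3891 − 0.4696 = -0.0804 → -0.08
Risk-neutral Pr[S_T > K] = N(d₂) = N(-0.08) = 0.4681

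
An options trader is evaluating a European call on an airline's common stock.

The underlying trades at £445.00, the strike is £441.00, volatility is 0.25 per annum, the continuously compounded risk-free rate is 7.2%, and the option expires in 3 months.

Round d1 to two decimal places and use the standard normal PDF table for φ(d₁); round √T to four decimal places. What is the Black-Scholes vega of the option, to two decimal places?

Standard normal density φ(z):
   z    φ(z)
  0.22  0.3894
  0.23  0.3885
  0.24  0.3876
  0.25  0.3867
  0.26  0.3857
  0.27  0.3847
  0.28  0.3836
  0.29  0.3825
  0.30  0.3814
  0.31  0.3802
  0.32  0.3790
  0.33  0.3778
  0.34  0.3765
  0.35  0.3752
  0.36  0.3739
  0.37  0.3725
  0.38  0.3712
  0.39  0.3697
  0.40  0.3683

85.35

T = 0.25;  σ√T = 0.1250
d₁ = [ln(445/441) + (0.072 + 0.25²/2)·0.25] / 0.1250 = [0.0090 + 0.0258] / 0.1250 = 0.2787 → 0.28
√T = √0.25 = 0.5000
φ(d₁) = φ(0.28) = 0.3836
vega = S·φ(d₁)·√T = 445·0.3836·0.5000 = 85.3510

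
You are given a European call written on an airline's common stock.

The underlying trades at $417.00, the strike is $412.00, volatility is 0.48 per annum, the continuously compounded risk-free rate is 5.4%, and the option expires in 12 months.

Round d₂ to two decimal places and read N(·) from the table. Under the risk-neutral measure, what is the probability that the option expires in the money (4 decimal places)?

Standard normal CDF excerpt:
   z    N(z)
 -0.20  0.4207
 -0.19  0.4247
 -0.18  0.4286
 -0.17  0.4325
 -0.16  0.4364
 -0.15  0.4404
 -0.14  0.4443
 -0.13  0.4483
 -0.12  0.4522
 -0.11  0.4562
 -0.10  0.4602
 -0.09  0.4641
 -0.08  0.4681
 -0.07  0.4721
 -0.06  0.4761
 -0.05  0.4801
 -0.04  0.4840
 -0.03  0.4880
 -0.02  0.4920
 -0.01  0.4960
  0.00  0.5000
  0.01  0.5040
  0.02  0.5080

σ√T = 0.48 × 1.0000 = 0.4800
d₁ = [ln(417/412) + (0.054 + ½·0.48²)·1] / (σ√T) = (0.0121 + 0.1692) / 0.4800 = 0.3776 ⇒ 0.38
d₂ = 0.3776 − 0.4800 = -0.1024 ⇒ -0.10
Pr(exercise) under Q = N(d₂) = 0.4602

0.4602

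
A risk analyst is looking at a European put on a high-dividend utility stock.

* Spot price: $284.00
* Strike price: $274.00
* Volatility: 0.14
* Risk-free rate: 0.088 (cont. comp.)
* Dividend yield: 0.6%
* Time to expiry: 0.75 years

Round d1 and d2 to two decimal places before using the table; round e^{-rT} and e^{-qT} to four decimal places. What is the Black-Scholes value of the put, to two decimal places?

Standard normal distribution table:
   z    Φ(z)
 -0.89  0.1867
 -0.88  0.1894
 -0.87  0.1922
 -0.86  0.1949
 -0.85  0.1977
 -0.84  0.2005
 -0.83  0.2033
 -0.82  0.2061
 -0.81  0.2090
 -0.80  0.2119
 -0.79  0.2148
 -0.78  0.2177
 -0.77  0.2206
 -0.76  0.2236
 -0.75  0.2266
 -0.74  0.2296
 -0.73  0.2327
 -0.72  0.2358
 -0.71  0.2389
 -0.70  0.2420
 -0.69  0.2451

σ√T = 0.14 × 0.8660 = 0.1212
ln(S/K) + (r − q + σ²/2)T = ln(284/274) + (0.088 − 0.006 + 0.14²/2)·0.75 = 0.0358 + 0.0688 = 0.1047
d₁ = 0.1047 / 0.1212 = 0.8635 → 0.86
d₂ = d₁ − σ√T = 0.8635 − 0.1212 = 0.7423 → 0.74
exp(−qT) = exp(−0.006·0.75) = 0.9955;  exp(−rT) = exp(−0.088·0.75) = 0.9361
N(−d₂) = N(-0.74) = 0.2296;  N(−d₁) = N(-0.86) = 0.1949
P = 274·0.9361·0.2296 − 284·0.9955·0.1949 = 58.8904 − 55.1025 = 3.7879

$3.79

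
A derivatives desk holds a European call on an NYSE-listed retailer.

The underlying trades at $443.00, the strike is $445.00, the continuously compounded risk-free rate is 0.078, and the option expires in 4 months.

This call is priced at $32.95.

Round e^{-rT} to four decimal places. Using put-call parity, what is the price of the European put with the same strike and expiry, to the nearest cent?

$23.51

exp(−rT) = exp(−0.078·0.3333) = 0.9743
Put-call parity: C − P = S − K·e^(−rT) = 443 − 445·0.9743 = 443 − 433.5635 = 9.4365
P = C − (C − P) = 32.95 − (9.4365) = 23.5135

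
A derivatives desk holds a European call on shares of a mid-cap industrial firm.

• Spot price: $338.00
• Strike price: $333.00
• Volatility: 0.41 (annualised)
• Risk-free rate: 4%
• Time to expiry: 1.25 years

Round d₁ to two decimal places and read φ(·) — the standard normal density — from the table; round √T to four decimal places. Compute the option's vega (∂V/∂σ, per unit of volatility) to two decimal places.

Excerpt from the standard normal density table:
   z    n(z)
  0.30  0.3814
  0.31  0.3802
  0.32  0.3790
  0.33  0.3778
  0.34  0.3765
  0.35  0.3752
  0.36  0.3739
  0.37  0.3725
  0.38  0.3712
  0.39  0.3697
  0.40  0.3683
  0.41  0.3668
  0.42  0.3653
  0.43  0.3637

σ√T = 0.41 × 1.1180 = 0.4584
d₁ = [ln(338/333) + (0.04 + 0.41²/2)·1.25] / 0.4584 = [0.0149 + 0.1551] / 0.4584 = 0.3708 ≈ 0.37
√T = √1.25 = 1.1180
φ(d₁) = φ(0.37) = 0.3725
vega = S·φ(d₁)·√T = 338·0.3725·1.1180 = 140.7618
(The put has the same vega.)

140.76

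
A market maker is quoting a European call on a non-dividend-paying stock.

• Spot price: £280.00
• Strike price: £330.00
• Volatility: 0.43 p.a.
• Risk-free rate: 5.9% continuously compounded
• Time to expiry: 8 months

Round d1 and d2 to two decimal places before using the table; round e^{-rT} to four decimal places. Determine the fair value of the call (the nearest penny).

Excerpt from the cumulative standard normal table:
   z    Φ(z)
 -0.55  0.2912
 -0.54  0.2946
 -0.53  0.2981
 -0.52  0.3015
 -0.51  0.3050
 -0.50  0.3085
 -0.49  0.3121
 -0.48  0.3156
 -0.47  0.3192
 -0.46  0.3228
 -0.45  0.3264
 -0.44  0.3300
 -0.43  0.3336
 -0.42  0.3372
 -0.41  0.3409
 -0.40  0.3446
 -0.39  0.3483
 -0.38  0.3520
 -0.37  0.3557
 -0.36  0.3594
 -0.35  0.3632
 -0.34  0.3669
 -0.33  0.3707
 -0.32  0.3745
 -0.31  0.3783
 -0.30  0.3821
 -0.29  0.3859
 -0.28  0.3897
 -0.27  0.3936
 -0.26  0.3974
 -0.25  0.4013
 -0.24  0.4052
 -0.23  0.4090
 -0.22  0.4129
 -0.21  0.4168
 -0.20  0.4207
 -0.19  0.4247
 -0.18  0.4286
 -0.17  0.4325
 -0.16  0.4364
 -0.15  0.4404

£25.43

σ√T = 0.43·√0.6667 = 0.3511
d₁ = [ln(280/330) + (0.059 + 0.43²/2)·0.6667] / 0.3511 = [-0.1643 + 0.1010] / 0.3511 = -0.1804 ⇒ -0.18
d₂ = d₁ − σ√T = -0.1804 − 0.3511 = -0.5315 ⇒ -0.53
e^(−rT) = e^(−0.059·0.6667) = 0.9614
N(d₁) = N(-0.18) = 0.4286;  N(d₂) = N(-0.53) = 0.2981
C = 280·0.4286 − 330·0.9614·0.2981 = 120.0080 − 94.5758 = 25.4322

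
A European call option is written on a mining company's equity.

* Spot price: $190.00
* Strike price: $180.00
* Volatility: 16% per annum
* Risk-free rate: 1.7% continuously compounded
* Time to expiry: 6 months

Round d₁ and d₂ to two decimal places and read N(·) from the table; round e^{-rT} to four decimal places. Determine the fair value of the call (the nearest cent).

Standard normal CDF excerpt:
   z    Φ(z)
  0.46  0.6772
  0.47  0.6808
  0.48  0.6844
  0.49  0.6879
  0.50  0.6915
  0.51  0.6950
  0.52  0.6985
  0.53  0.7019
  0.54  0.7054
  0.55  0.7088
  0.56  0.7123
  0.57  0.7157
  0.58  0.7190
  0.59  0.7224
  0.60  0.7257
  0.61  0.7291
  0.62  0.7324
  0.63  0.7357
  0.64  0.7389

$15.12

T = 0.5;  σ√T = 0.1131
d₁ = [ln(190/180) + (0.017 + 0.16²/2)·0.5] / 0.1131 = [0.0541 + 0.0149] / 0.1131 = 0.6096 which rounds to 0.61
d₂ = d₁ − σ√T = 0.6096 − 0.1131 = 0.4965 which rounds to 0.50
e^(−rT) = e^(−0.017·0.5) = 0.9915
N(d₁) = N(0.61) = 0.7291;  N(d₂) = N(0.50) = 0.6915
C = 190·0.7291 − 180·0.9915·0.6915 = 138.5290 − 123.4120 = 15.1170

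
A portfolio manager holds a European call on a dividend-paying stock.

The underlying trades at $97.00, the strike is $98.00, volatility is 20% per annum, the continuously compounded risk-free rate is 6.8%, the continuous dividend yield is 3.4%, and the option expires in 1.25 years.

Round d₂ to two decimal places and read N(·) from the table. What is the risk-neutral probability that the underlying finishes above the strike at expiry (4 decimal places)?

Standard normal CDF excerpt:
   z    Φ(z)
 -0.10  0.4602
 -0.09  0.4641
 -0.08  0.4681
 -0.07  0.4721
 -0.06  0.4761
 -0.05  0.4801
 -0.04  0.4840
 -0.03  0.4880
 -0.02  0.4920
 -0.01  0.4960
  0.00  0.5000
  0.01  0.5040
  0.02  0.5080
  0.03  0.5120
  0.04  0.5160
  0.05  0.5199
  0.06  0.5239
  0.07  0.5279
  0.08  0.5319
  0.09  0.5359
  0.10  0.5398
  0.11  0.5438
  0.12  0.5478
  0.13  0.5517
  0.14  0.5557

0.5120

T = 1.25;  σ√T = 0.2236
d₁ = [ln(97/98) + (0.068 − 0.034 + 0.2²/2)·1.25] / 0.2236 = [-0.0103 + 0.0675] / 0.2236 = 0.2560 ⇒ 0.26
d₂ = d₁ − σ√T = 0.2560 − 0.2236 = 0.0324 ⇒ 0.03
Risk-neutral Pr[S_T > K] = N(d₂) = N(0.03) = 0.5120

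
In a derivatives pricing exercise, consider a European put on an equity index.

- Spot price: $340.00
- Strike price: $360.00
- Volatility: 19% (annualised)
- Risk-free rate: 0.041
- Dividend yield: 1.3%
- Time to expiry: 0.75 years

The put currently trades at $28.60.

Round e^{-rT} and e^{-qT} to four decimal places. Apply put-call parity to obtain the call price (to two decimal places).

e^(−qT) = e^(−0.013·0.75) = 0.9903;  e^(−rT) = e^(−0.041·0.75) = 0.9697
Put-call parity: C − P = S·e^(−qT) − K·e^(−rT) = 340·0.9903 − 360·0.9697 = 336.7020 − 349.0920 = -12.3900
C = P + (C − P) = 28.60 + (-12.3900) = 16.2100

$16.21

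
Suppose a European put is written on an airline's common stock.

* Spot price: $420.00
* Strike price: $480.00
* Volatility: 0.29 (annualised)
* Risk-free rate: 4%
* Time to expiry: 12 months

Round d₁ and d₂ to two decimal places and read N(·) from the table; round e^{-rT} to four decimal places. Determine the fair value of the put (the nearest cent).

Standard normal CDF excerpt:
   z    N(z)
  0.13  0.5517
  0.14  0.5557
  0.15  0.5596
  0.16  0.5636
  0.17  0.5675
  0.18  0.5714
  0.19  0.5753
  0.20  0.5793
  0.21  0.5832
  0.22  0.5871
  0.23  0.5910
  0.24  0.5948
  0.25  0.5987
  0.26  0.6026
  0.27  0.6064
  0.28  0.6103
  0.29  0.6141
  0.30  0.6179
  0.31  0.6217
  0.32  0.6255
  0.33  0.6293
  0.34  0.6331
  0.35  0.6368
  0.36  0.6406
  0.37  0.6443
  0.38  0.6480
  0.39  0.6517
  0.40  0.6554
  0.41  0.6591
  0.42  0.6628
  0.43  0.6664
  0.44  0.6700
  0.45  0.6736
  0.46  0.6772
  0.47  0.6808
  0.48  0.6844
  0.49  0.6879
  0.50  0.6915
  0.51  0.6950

σ√T = 0.29·√1 = 0.2900
d₁ = [ln(420/480) + (0.04 + 0.29²/2)·1] / 0.2900 = [-0.1335 + 0.0820] / 0.2900 = -0.1775 ⇒ -0.18
d₂ = d₁ − σ√T = -0.1775 − 0.2900 = -0.4675 ⇒ -0.47
e^(−rT) = e^(−0.04·1) = 0.9608
P = 480·0.9608·N(0.47) − 420·N(0.18) = 480·0.9608·0.6808 − 420·0.5714 = 313.9741 − 239.9880 = 73.9861

$73.99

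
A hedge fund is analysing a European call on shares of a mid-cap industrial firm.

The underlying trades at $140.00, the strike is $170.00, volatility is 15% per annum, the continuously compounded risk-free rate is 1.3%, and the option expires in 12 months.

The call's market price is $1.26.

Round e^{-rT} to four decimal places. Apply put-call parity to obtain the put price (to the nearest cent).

$29.07

e^(−rT) = e^(−0.013·1) = 0.9871
Put-call parity: C − P = S − K·e^(−rT) = 140 − 170·0.9871 = 140 − 167.8070 = -27.8070
P = C − (C − P) = 1.26 − (-27.8070) = 29.0670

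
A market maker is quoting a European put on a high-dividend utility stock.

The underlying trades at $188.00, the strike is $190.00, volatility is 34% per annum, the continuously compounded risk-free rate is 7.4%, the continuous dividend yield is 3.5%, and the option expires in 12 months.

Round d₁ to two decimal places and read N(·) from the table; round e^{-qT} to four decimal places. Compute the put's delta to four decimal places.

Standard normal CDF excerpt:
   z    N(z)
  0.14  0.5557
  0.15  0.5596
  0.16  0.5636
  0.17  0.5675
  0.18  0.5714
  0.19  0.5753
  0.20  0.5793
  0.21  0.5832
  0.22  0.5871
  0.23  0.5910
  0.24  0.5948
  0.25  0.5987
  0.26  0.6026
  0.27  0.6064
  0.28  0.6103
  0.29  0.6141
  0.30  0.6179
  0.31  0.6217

-0.3875

T = 1;  σ√T = 0.3400
d₁ = [ln(188/190) + (0.074 − 0.035 + ½·0.34²)·1] / (σ√T) = (-0.0106 + 0.0968) / 0.3400 = 0.2536 ⇒ 0.25
N(d₁) = N(0.25) = 0.5987
Δ_put = e^(−qT)·(N(d₁) − 1) = 0.9656·(0.5987 − 1) = -0.3875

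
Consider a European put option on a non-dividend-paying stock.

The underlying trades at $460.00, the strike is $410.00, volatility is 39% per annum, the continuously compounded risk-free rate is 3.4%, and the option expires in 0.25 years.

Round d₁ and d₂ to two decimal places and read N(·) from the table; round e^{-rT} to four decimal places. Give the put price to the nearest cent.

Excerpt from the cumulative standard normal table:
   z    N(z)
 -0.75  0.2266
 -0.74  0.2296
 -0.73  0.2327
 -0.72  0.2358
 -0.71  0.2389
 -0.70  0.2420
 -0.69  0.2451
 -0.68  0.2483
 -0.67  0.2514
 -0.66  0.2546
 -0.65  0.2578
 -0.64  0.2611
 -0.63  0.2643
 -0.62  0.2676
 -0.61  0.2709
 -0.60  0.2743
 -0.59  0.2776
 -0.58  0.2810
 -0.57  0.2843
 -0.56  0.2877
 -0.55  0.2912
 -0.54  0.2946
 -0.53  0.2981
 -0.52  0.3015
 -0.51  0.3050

σ√T = 0.39·√0.25 = 0.1950
d₁ = [ln(460/410) + (0.034 + 0.39²/2)·0.25] / 0.1950 = [0.1151 + 0.0275] / 0.1950 = 0.7312 ⇒ 0.73
d₂ = d₁ − σ√T = 0.7312 − 0.1950 = 0.5362 ⇒ 0.54
exp(−rT) = exp(−0.034·0.25) = 0.9915
N(−d₂) = N(-0.54) = 0.2946;  N(−d₁) = N(-0.73) = 0.2327
P = 410·0.9915·0.2946 − 460·0.2327 = 119.7593 − 107.0420 = 12.7173

$12.72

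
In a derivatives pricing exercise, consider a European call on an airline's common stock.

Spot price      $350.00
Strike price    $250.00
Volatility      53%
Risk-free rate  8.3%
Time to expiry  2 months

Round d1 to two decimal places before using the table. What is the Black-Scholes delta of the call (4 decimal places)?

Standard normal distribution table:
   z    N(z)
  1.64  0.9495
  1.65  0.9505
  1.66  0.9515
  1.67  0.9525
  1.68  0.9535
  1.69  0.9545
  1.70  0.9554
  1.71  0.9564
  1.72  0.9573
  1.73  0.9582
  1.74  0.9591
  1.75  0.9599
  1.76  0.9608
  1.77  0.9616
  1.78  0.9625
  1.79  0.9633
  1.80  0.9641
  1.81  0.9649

0.9582

σ√T = 0.53 × 0.4082 = 0.2164
d₁ = [ln(350/250) + (0.083 + ½·0.53²)·0.1667] / (σ√T) = (0.3365 + 0.0372) / 0.2164 = 1.7272 ≈ 1.73
N(d₁) = N(1.73) = 0.9582
Δ_call = N(d₁) = 0.9582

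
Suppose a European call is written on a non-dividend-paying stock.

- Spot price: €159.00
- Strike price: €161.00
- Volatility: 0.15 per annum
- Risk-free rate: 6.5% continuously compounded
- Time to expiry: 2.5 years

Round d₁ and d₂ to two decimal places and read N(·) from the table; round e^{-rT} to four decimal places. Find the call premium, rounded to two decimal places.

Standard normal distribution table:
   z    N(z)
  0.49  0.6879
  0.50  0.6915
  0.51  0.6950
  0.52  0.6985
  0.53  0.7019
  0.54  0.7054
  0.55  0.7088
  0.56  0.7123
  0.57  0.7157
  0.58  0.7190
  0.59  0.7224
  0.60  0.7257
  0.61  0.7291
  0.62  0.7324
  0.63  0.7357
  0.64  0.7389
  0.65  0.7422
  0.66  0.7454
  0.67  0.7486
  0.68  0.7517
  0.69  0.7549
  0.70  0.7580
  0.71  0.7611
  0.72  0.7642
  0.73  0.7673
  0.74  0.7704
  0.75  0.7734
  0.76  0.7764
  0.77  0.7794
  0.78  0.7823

€27.86

σ√T = 0.15·√2.5 = 0.2372
ln(S/K) + (r + σ²/2)T = ln(159/161) + (0.065 + 0.15²/2)·2.5 = -0.0125 + 0.1906 = 0.1781
d₁ = 0.1781 / 0.2372 = 0.7510 → 0.75
d₂ = d₁ − σ√T = 0.7510 − 0.2372 = 0.5139 → 0.51
e^(−rT) = e^(−0.065·2.5) = 0.8500
C = 159·N(0.75) − 161·0.8500·N(0.51) = 159·0.7734 − 161·0.8500·0.6950 = 122.9706 − 95.1107 = 27.8598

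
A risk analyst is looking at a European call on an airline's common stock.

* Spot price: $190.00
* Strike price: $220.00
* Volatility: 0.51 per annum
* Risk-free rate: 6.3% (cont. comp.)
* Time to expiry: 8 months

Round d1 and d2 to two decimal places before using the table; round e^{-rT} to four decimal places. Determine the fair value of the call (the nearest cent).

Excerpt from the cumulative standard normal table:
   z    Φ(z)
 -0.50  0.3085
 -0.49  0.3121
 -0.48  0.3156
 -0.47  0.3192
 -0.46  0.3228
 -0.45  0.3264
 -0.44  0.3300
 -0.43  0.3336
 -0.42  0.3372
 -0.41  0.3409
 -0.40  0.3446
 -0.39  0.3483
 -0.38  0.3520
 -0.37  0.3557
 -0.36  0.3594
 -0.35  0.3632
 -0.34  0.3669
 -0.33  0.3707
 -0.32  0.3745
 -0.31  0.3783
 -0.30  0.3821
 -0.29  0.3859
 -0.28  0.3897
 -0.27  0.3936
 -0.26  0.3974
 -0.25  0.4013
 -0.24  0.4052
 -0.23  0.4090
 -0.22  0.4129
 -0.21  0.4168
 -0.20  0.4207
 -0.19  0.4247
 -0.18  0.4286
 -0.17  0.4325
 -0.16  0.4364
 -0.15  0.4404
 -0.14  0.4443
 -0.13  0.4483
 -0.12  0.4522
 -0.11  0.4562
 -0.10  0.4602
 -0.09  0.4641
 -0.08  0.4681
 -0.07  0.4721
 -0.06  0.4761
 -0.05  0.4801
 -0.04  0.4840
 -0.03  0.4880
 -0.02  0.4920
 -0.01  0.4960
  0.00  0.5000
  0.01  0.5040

σ√T = 0.51·√0.6667 = 0.4164
d₁ = [ln(190/220) + (0.063 + ½·0.51²)·0.6667] / (σ√T) = (-0.1466 + 0.1287) / 0.4164 = -0.0430 ≈ -0.04
d₂ = -0.0430 − 0.4164 = -0.4594 ≈ -0.46
exp(−rT) = exp(−0.063·0.6667) = 0.9589
N(d₁) = N(-0.04) = 0.4840;  N(d₂) = N(-0.46) = 0.3228
C = 190·0.4840 − 220·0.9589·0.3228 = 91.9600 − 68.0972 = 23.8628

$23.86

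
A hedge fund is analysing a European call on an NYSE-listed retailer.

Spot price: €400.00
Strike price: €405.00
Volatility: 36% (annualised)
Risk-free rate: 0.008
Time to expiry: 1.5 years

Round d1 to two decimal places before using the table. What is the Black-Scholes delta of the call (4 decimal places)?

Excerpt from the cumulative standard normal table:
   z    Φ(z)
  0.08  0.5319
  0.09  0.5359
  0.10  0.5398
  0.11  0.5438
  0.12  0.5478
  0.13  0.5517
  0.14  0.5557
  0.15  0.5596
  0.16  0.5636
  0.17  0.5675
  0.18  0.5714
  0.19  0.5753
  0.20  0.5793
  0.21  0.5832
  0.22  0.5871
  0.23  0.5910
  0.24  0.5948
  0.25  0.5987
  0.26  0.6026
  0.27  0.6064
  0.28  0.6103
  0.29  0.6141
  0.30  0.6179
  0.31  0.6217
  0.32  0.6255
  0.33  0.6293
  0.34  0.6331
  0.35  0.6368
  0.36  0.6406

0.5871

T = 1.5;  σ√T = 0.4409
d₁ = [ln(400/405) + (0.008 + 0.36²/2)·1.5] / 0.4409 = [-0.0124 + 0.1092] / 0.4409 = 0.2195 which rounds to 0.22
N(d₁) = N(0.22) = 0.5871
Δ_call = N(d₁) = 0.5871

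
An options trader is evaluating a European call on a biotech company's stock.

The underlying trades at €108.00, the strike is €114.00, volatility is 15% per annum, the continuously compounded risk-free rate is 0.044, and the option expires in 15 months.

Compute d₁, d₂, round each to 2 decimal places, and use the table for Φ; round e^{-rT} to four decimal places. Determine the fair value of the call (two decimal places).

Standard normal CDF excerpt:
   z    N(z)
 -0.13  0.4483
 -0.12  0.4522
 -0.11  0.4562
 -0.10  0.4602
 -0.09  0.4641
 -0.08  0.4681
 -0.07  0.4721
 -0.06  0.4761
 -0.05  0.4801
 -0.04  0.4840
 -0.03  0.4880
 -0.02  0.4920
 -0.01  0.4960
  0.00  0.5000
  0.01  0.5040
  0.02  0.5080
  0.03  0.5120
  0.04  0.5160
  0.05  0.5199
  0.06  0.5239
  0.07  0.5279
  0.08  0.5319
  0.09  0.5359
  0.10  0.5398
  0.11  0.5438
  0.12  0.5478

σ√T = 0.15 × 1.1180 = 0.1677
ln(S/K) + (r + σ²/2)T = ln(108/114) + (0.044 + 0.15²/2)·1.25 = -0.0541 + 0.0691 = 0.0150
d₁ = 0.0150 / 0.1677 = 0.0894 which rounds to 0.09
d₂ = d₁ − σ√T = 0.0894 − 0.1677 = -0.0783 which rounds to -0.08
e^(−rT) = e^(−0.044·1.25) = 0.9465
C = 108·N(0.09) − 114·0.9465·N(-0.08) = 108·0.5359 − 114·0.9465·0.4681 = 57.8772 − 50.5085 = 7.3687

€7.37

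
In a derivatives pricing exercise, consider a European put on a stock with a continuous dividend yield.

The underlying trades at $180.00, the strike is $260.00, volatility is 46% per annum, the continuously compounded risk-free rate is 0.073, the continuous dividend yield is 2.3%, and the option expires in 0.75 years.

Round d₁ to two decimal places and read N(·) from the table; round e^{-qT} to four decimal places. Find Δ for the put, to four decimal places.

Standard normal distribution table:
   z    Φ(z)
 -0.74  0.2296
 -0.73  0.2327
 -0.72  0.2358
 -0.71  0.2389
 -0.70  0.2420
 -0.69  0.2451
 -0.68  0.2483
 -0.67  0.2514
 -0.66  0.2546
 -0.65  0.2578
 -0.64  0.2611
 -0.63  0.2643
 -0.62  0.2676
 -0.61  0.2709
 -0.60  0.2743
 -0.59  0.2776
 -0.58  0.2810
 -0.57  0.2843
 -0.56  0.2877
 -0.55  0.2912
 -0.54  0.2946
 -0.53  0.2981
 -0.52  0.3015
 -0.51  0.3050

-0.7231

T = 0.75;  σ√T = 0.3984
d₁ = [ln(180/260) + (0.073 − 0.023 + 0.46²/2)·0.75] / 0.3984 = [-0.3677 + 0.1168] / 0.3984 = -0.6298 ≈ -0.63
N(d₁) = N(-0.63) = 0.2643
Δ_put = e^(−qT)·(N(d₁) − 1) = 0.9829·(0.2643 − 1) = -0.7231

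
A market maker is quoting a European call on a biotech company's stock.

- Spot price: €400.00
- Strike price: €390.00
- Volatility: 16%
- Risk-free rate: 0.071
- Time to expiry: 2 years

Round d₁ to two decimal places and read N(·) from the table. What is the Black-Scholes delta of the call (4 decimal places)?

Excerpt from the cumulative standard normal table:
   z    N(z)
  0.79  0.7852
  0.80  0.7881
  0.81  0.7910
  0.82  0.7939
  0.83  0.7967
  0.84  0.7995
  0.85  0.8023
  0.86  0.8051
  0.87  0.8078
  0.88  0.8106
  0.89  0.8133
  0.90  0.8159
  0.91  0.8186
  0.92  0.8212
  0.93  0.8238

0.8023

σ√T = 0.16·√2 = 0.2263
d₁ = [ln(400/390) + (0.071 + 0.16²/2)·2] / 0.2263 = [0.0253 + 0.1676] / 0.2263 = 0.8526 → 0.85
N(d₁) = N(0.85) = 0.8023
Δ_call = N(d₁) = 0.8023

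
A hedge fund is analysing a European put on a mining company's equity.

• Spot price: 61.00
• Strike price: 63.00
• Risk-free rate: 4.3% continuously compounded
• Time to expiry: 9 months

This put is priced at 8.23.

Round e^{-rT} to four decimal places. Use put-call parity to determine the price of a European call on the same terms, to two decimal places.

e^(−rT) = e^(−0.043·0.75) = 0.9683
Put-call parity: C − P = S − K·e^(−rT) = 61 − 63·0.9683 = 61 − 61.0029 = -0.0029
C = P + (C − P) = 8.23 + (-0.0029) = 8.2271

8.23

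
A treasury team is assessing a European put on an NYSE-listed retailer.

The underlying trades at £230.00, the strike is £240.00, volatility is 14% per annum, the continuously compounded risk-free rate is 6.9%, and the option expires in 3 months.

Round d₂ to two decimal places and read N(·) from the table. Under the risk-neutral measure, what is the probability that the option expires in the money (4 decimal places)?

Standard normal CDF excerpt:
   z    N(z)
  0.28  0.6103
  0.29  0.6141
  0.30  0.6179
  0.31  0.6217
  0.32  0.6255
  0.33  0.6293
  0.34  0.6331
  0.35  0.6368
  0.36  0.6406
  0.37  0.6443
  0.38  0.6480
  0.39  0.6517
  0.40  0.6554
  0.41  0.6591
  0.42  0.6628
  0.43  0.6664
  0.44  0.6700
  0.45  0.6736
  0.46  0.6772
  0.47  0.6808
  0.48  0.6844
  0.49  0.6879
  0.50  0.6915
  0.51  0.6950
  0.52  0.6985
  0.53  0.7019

0.6554

σ√T = 0.14·√0.25 = 0.0700
ln(S/K) + (r + σ²/2)T = ln(230/240) + (0.069 + 0.14²/2)·0.25 = -0.0426 + 0.0197 = -0.0229
d₁ = -0.0229 / 0.0700 = -0.3266 ⇒ -0.33
d₂ = d₁ − σ√T = -0.3266 − 0.0700 = -0.3966 ⇒ -0.40
Risk-neutral Pr[S_T < K] = N(−d₂) = N(0.40) = 0.6554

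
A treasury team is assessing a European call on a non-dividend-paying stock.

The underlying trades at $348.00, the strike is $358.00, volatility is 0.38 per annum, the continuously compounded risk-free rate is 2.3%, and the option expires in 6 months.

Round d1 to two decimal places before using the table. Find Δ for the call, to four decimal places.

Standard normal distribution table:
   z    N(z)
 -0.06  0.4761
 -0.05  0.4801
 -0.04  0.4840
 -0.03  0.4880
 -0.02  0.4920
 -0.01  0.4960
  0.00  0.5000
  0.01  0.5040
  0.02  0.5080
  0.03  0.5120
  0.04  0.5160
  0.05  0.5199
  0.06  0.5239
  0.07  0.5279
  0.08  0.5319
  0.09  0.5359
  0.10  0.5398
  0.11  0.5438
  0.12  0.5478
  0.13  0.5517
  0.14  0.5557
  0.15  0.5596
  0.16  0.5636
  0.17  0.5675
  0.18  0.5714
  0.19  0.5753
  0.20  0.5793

0.5279

σ√T = 0.38·√0.5 = 0.2687
ln(S/K) + (r + σ²/2)T = ln(348/358) + (0.023 + 0.38²/2)·0.5 = -0.0283 + 0.0476 = 0.0193
d₁ = 0.0193 / 0.2687 = 0.0717 → 0.07
N(d₁) = N(0.07) = 0.5279
Δ_call = N(d₁) = 0.5279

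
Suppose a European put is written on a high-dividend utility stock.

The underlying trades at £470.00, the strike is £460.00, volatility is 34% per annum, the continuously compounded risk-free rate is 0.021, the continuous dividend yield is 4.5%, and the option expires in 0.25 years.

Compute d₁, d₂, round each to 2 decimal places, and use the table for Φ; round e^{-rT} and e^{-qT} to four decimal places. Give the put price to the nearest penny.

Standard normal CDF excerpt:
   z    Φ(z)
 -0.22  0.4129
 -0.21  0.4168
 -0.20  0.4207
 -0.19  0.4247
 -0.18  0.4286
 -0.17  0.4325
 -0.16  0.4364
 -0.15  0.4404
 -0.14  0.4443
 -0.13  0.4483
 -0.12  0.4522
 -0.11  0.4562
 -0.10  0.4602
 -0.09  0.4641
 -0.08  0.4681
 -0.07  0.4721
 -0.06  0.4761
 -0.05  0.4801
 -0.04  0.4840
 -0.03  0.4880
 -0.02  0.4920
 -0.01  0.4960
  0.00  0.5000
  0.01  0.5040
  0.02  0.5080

£27.79

σ√T = 0.34 × 0.5000 = 0.1700
ln(S/K) + (r − q + σ²/2)T = ln(470/460) + (0.021 − 0.045 + 0.34²/2)·0.25 = 0.0215 + 0.0085 = 0.0300
d₁ = 0.0300 / 0.1700 = 0.1762 which rounds to 0.18
d₂ = d₁ − σ√T = 0.1762 − 0.1700 = 0.0062 which rounds to 0.01
exp(−qT) = exp(−0.045·0.25) = 0.9888;  exp(−rT) = exp(−0.021·0.25) = 0.9948
N(−d₂) = N(-0.01) = 0.4960;  N(−d₁) = N(-0.18) = 0.4286
P = 460·0.9948·0.4960 − 470·0.9888·0.4286 = 226.9736 − 199.1858 = 27.7877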